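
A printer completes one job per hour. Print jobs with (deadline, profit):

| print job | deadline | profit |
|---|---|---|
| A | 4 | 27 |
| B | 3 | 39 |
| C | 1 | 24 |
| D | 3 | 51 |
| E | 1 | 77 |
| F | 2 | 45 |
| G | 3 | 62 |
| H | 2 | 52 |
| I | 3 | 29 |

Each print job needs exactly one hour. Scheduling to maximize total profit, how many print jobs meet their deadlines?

Take jobs in profit order; each goes to the latest open slot no later than its deadline.
Profit order: E=77 G=62 H=52 D=51 F=45 B=39 I=29 A=27 C=24
Assign: E→slot 1, G→slot 3, H→slot 2, D skipped, F skipped, B skipped, I skipped, A→slot 4, C skipped.
Slots: [1:E] [2:H] [3:G] [4:A]
4 of 9 scheduled.

4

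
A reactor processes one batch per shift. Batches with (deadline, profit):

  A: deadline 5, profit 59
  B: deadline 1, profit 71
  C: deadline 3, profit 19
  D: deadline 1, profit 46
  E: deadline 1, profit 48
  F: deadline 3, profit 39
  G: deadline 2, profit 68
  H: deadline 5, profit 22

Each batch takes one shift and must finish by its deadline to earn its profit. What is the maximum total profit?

By profit: B(d1,71), G(d2,68), A(d5,59), E(d1,48), D(d1,46), F(d3,39), H(d5,22), C(d3,19)
B→slot 1; G→slot 2; A→slot 5; E skipped; D skipped; F→slot 3; H→slot 4; C skipped.
Profit = 71 + 68 + 39 + 22 + 59 = 259

259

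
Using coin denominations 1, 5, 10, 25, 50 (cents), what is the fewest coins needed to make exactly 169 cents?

9

169 − 3×50→19 − 1×10→9 − 1×5→4 − 4×1→0
Total coins = 3 + 1 + 1 + 4 = 9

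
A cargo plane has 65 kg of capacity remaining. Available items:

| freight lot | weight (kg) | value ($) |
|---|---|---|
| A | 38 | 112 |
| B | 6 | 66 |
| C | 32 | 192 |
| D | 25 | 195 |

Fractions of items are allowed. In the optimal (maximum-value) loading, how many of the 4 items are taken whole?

3

Ratios (sorted): B 11.00, D 7.80, C 6.00, A 2.95
take B (6 @ 66); take D (25 @ 195); take C (32 @ 192); take 2/38 of A → 5.89. Capacity used 65/65.
3 item(s) taken whole; one partial (take 2/38 of A).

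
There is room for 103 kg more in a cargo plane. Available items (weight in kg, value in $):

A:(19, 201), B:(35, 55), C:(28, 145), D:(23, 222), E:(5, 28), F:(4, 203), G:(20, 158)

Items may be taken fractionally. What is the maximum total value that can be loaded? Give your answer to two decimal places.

963.29

Greedy by value/weight ratio, highest first.
Ratios (sorted): F 50.75, A 10.58, D 9.65, G 7.90, E 5.60, C 5.18, B 1.57
take F (4 @ 203); take A (19 @ 201); take D (23 @ 222); take G (20 @ 158); take E (5 @ 28); take C (28 @ 145); take 4/35 of B → 6.29. Capacity used 103/103.
Total value = 963.29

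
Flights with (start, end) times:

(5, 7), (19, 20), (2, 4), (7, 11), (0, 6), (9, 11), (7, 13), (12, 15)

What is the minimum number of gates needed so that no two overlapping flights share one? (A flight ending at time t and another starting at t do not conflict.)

3

starts: [0, 2, 5, 7, 7, 9, 12, 19]
ends:   [4, 6, 7, 11, 11, 13, 15, 20]
s0→1 s2→2 e4→1 s5→2 e6→1 e7→0 s7→1 s7→2 s9→3  — peak 3.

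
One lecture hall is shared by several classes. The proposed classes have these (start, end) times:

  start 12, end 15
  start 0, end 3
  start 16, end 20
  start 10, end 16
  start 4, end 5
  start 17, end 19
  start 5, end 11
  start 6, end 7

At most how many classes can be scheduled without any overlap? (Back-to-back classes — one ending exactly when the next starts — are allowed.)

Sorted by end: (0,3)  (4,5)  (6,7)  (5,11)  (12,15)  (10,16)  (17,19)  (16,20)
take (0,3); take (4,5); take (6,7); take (12,15); skip (10,16); take (17,19).
Selected 5 classes.

5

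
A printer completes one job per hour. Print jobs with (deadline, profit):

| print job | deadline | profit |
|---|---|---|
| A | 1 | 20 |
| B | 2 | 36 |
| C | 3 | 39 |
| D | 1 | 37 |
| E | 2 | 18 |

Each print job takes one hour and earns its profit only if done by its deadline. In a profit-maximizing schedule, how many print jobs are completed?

3

Take jobs in profit order; each goes to the latest open slot no later than its deadline.
By profit: C(d3,39), D(d1,37), B(d2,36), A(d1,20), E(d2,18)
C→slot 3; D→slot 1; B→slot 2; A skipped; E skipped.
3 of 5 scheduled.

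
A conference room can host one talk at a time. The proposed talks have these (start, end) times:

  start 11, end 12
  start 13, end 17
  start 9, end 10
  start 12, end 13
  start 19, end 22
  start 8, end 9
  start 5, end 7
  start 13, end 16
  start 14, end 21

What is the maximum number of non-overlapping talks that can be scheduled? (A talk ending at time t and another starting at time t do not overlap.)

Sort by end time and greedily take each interval whose start is ≥ the last chosen end.
Sorted by end: (5,7)  (8,9)  (9,10)  (11,12)  (12,13)  (13,16)  (13,17)  (14,21)  (19,22)
take (5,7); take (8,9); take (9,10); take (11,12); take (12,13); take (13,16); skip (13,17); take (19,22).
Selected 7 talks.

7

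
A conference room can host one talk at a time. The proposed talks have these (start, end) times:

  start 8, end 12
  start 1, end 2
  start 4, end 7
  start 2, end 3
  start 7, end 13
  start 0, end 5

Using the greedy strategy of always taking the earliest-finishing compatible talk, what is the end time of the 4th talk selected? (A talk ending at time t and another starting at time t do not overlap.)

12

Sorted by end: (1,2)  (2,3)  (0,5)  (4,7)  (8,12)  (7,13)
take (1,2); take (2,3); take (4,7); take (8,12); skip (7,13).
Selected: (1,2) (2,3) (4,7) (8,12)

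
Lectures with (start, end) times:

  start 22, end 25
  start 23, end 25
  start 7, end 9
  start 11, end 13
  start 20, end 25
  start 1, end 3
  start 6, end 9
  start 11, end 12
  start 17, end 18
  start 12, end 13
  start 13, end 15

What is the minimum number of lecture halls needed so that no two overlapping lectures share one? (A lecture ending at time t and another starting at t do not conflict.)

The answer is the maximum number of intervals overlapping at any instant.
starts: [1, 6, 7, 11, 11, 12, 13, 17, 20, 22, 23]
ends:   [3, 9, 9, 12, 13, 13, 15, 18, 25, 25, 25]
s1→1 e3→0 s6→1 s7→2 e9→1 e9→0 s11→1 s11→2 e12→1 s12→2 e13→1 e13→0 s13→1 e15→0 s17→1 e18→0 s20→1 s22→2 s23→3  — peak 3.

3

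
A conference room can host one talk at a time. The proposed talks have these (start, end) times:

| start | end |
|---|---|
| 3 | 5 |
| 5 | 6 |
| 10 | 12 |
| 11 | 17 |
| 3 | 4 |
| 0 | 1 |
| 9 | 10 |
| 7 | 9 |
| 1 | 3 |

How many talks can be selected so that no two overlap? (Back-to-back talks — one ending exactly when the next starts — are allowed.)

By end time: (0,1), (1,3), (3,4), (3,5), (5,6), (7,9), (9,10), (10,12), (11,17).
Pick (0,1); next start ≥ 1 → (1,3); next start ≥ 3 → (3,4); next start ≥ 4 → (5,6); next start ≥ 6 → (7,9); next start ≥ 9 → (9,10); next start ≥ 10 → (10,12).
Selected 7 talks.

7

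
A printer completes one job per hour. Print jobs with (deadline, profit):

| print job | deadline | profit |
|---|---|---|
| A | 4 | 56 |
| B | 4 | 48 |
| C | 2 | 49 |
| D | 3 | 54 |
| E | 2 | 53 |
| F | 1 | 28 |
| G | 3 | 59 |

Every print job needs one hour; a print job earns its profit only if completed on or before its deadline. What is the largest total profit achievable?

By profit: G(d3,59), A(d4,56), D(d3,54), E(d2,53), C(d2,49), B(d4,48), F(d1,28)
G→slot 3; A→slot 4; D→slot 2; E→slot 1; C skipped; B skipped; F skipped.
Profit = 53 + 54 + 59 + 56 = 222

222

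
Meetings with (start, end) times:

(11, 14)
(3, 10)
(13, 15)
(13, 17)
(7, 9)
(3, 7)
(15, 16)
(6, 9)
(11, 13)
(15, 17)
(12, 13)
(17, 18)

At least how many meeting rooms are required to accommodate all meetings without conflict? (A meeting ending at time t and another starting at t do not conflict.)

The answer is the maximum number of intervals overlapping at any instant.
starts: [3, 3, 6, 7, 11, 11, 12, 13, 13, 15, 15, 17]
ends:   [7, 9, 9, 10, 13, 13, 14, 15, 16, 17, 17, 18]
s3→1 s3→2 s6→3  — peak 3.

3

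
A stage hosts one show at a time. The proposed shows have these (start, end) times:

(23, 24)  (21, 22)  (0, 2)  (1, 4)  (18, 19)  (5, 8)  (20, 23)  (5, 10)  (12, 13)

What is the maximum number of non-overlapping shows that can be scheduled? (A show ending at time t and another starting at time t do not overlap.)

By end time: (0,2), (1,4), (5,8), (5,10), (12,13), (18,19), (21,22), (20,23), (23,24).
Pick (0,2); next start ≥ 2 → (5,8); next start ≥ 8 → (12,13); next start ≥ 13 → (18,19); next start ≥ 19 → (21,22); next start ≥ 22 → (23,24).
Selected 6 shows.

6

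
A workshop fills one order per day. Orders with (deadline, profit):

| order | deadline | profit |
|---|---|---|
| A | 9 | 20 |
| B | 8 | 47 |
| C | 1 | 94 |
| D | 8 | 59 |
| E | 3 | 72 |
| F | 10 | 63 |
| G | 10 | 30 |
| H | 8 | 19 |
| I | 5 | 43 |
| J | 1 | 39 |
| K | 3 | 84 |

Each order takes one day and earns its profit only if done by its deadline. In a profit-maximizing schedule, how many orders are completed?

Take jobs in profit order; each goes to the latest open slot no later than its deadline.
By profit: C(d1,94), K(d3,84), E(d3,72), F(d10,63), D(d8,59), B(d8,47), I(d5,43), J(d1,39), G(d10,30), A(d9,20), H(d8,19)
C→slot 1; K→slot 3; E→slot 2; F→slot 10; D→slot 8; B→slot 7; I→slot 5; J skipped; G→slot 9; A→slot 6; H→slot 4.
10 of 11 scheduled.

10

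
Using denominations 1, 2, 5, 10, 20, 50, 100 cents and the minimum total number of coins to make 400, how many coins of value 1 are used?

400 = 4×100
Count of 1: 0

0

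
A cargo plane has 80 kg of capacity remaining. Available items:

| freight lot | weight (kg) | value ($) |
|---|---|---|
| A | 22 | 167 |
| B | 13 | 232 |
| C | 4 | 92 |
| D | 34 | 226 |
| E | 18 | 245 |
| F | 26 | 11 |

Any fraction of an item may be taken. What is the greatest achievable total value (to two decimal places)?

888.88

Greedy by value/weight ratio, highest first.
Ratios (sorted): C 23.00, B 17.85, E 13.61, A 7.59, D 6.65, F 0.42
take C (4 @ 92); take B (13 @ 232); take E (18 @ 245); take A (22 @ 167); take 23/34 of D → 152.88. Capacity used 80/80.
Total value = 888.88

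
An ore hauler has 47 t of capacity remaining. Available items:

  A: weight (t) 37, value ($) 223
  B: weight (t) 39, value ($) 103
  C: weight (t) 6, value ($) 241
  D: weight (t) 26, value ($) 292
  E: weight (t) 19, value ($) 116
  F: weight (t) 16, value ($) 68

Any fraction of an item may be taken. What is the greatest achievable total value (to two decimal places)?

624.58

Sort by value per unit weight and fill in that order.
Order: C (241/6=40.17) > D (292/26=11.23) > E (116/19=6.11) > A (223/37=6.03) > F (68/16=4.25) > B (103/39=2.64)
Fill: take C (6 @ 241) → take D (26 @ 292) → take 15/19 of E → 91.58; 47/47 used.
Total value = 624.58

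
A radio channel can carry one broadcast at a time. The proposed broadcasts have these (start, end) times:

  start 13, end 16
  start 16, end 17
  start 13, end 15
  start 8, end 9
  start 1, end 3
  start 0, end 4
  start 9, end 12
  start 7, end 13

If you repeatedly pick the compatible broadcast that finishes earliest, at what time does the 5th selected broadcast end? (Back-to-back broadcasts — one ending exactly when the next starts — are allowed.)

Greedy by earliest finish: after sorting by end time, pick each interval compatible with the last pick.
Sorted by end: (1,3)  (0,4)  (8,9)  (9,12)  (7,13)  (13,15)  (13,16)  (16,17)
take (1,3); take (8,9); take (9,12); take (13,15); take (16,17).
Selected: (1,3) (8,9) (9,12) (13,15) (16,17)

17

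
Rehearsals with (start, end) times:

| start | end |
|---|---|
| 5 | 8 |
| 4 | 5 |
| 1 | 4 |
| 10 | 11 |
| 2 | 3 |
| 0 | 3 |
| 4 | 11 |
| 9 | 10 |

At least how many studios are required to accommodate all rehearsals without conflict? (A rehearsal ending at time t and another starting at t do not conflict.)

3

Events (time:±→running): 0:+→1 1:+→2 2:+→3 … peak 3.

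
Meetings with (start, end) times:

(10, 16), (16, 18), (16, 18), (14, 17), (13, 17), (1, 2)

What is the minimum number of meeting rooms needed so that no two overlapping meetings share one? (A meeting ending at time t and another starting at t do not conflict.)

4

Events (time:±→running): 1:+→1 2:-→0 10:+→1 13:+→2 14:+→3 16:-→2 16:+→3 16:+→4 … peak 4.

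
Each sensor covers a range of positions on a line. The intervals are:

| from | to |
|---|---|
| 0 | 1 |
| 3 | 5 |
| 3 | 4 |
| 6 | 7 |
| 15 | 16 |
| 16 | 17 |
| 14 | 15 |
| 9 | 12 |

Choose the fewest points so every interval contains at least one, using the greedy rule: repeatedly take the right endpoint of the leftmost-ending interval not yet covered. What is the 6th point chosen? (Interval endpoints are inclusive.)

By right end: [0,1]  [3,4]  [3,5]  [6,7]  [9,12]  [14,15]  [15,16]  [16,17]
[0,1] uncovered → point at 1; [3,4] uncovered → point at 4; [6,7] uncovered → point at 7; [9,12] uncovered → point at 12; [14,15] uncovered → point at 15; [16,17] uncovered → point at 17.
Points: 1, 4, 7, 12, 15, 17 (6 total).

17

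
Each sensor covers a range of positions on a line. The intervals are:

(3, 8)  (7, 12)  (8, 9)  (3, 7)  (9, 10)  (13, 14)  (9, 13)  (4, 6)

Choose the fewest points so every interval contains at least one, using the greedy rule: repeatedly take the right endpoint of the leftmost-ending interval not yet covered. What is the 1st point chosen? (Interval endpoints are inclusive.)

6

Process intervals by earliest right end; each time one isn't hit yet, stab at its right endpoint.
By right end: [4,6]  [3,7]  [3,8]  [8,9]  [9,10]  [7,12]  [9,13]  [13,14]
[4,6] uncovered → point at 6; [8,9] uncovered → point at 9; [13,14] uncovered → point at 14.
Points: 6, 9, 14 (3 total).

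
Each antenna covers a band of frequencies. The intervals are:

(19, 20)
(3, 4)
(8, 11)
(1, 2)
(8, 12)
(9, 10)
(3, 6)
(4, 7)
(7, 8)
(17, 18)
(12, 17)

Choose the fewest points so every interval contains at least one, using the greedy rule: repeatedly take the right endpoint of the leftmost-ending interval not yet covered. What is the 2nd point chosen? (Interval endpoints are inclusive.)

Sort by right endpoint; whenever an interval is uncovered, place a point at its right end.
Sorted: [1,2] [3,4] [3,6] [4,7] [7,8] [9,10] [8,11] [8,12] [12,17] [17,18] [19,20]
{[1,2]} hit by 2; {[3,4],[3,6],[4,7]} hit by 4; {[7,8]} hit by 8; {[9,10],[8,11],[8,12]} hit by 10; {[12,17],[17,18]} hit by 17; {[19,20]} hit by 20.
Points: 2, 4, 8, 10, 17, 20 (6 total).

4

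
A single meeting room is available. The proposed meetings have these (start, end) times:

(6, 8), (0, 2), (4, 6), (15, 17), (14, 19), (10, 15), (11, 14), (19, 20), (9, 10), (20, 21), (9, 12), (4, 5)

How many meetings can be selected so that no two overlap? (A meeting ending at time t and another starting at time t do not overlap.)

8

Order by finish time; keep every interval that doesn't clash with the previous kept one.
By end time: (0,2), (4,5), (4,6), (6,8), (9,10), (9,12), (11,14), (10,15), (15,17), (14,19), (19,20), (20,21).
Pick (0,2); next start ≥ 2 → (4,5); next start ≥ 5 → (6,8); next start ≥ 8 → (9,10); next start ≥ 10 → (11,14); next start ≥ 14 → (15,17); next start ≥ 17 → (19,20); next start ≥ 20 → (20,21).
Selected 8 meetings.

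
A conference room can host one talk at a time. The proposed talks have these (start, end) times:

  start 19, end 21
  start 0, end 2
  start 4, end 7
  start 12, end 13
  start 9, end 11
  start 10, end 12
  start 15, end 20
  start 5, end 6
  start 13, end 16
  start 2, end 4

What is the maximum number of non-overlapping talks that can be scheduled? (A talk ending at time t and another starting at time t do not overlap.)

7

Order by finish time; keep every interval that doesn't clash with the previous kept one.
Sorted by end: (0,2)  (2,4)  (5,6)  (4,7)  (9,11)  (10,12)  (12,13)  (13,16)  (15,20)  (19,21)
take (0,2); take (2,4); take (5,6); skip (4,7); take (9,11); take (12,13); take (13,16); skip (15,20); take (19,21).
Selected 7 talks.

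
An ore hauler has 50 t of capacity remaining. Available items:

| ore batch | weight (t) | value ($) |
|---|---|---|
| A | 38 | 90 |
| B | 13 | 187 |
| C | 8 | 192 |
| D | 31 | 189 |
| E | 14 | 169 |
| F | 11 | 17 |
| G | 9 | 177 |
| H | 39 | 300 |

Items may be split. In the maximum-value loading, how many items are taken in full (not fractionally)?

Order: C (192/8=24.00) > G (177/9=19.67) > B (187/13=14.38) > E (169/14=12.07) > H (300/39=7.69) > D (189/31=6.10) > A (90/38=2.37) > F (17/11=1.55)
Fill: take C (8 @ 192) → take G (9 @ 177) → take B (13 @ 187) → take E (14 @ 169) → take 6/39 of H → 46.15; 50/50 used.
4 item(s) taken whole; one partial (take 6/39 of H).

4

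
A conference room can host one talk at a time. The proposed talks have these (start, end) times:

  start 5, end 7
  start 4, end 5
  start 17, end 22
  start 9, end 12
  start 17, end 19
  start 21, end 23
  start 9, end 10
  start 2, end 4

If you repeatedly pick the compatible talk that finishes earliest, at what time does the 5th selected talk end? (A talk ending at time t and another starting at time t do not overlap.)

Sorted by end: (2,4)  (4,5)  (5,7)  (9,10)  (9,12)  (17,19)  (17,22)  (21,23)
take (2,4); take (4,5); take (5,7); take (9,10); take (17,19); skip (17,22); take (21,23).
Selected: (2,4) (4,5) (5,7) (9,10) (17,19) (21,23)

19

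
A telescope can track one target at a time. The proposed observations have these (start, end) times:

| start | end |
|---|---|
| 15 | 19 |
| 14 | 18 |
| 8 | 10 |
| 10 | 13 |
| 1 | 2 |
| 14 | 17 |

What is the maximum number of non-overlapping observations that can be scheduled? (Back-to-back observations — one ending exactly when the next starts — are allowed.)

By end time: (1,2), (8,10), (10,13), (14,17), (14,18), (15,19).
Pick (1,2); next start ≥ 2 → (8,10); next start ≥ 10 → (10,13); next start ≥ 13 → (14,17).
Selected 4 observations.

4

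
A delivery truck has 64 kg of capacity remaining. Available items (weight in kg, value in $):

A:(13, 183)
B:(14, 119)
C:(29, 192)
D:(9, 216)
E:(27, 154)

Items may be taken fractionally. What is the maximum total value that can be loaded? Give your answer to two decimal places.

703.38

Sort by value per unit weight and fill in that order.
Order: D (216/9=24.00) > A (183/13=14.08) > B (119/14=8.50) > C (192/29=6.62) > E (154/27=5.70)
Fill: take D (9 @ 216) → take A (13 @ 183) → take B (14 @ 119) → take 28/29 of C → 185.38; 64/64 used.
Total value = 703.38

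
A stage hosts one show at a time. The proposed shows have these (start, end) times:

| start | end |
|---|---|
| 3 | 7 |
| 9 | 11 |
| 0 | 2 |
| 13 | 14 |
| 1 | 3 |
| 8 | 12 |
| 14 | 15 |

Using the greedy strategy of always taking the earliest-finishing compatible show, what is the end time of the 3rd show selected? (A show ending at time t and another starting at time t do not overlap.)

11

Greedy by earliest finish: after sorting by end time, pick each interval compatible with the last pick.
By end time: (0,2), (1,3), (3,7), (9,11), (8,12), (13,14), (14,15).
Pick (0,2); next start ≥ 2 → (3,7); next start ≥ 7 → (9,11); next start ≥ 11 → (13,14); next start ≥ 14 → (14,15).
Selected: (0,2) (3,7) (9,11) (13,14) (14,15)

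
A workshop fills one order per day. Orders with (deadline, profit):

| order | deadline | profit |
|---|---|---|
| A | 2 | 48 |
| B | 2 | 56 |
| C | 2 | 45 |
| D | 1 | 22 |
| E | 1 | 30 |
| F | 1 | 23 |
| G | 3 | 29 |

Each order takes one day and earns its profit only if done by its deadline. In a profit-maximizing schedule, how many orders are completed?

3

Take jobs in profit order; each goes to the latest open slot no later than its deadline.
By profit: B(d2,56), A(d2,48), C(d2,45), E(d1,30), G(d3,29), F(d1,23), D(d1,22)
B→slot 2; A→slot 1; C skipped; E skipped; G→slot 3; F skipped; D skipped.
3 of 7 scheduled.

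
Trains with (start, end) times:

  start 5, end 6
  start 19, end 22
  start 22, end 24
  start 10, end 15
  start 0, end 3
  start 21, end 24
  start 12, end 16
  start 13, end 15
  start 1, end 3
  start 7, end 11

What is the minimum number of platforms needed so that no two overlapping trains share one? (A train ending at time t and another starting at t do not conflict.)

3

starts: [0, 1, 5, 7, 10, 12, 13, 19, 21, 22]
ends:   [3, 3, 6, 11, 15, 15, 16, 22, 24, 24]
s0→1 s1→2 e3→1 e3→0 s5→1 e6→0 s7→1 s10→2 e11→1 s12→2 s13→3  — peak 3.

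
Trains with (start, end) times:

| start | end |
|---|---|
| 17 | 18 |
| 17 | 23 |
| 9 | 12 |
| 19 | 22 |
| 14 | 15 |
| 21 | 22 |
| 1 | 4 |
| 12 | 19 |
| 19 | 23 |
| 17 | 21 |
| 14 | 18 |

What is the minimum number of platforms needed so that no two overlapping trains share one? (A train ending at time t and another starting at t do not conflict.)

The answer is the maximum number of intervals overlapping at any instant.
Events (time:±→running): 1:+→1 4:-→0 9:+→1 12:-→0 12:+→1 14:+→2 14:+→3 15:-→2 17:+→3 17:+→4 17:+→5 … peak 5.

5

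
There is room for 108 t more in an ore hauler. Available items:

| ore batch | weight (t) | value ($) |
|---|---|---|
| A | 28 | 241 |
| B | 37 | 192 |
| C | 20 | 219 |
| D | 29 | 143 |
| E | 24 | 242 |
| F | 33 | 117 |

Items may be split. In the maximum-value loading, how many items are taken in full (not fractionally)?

Sort by value per unit weight and fill in that order.
Ratios (sorted): C 10.95, E 10.08, A 8.61, B 5.19, D 4.93, F 3.55
take C (20 @ 219); take E (24 @ 242); take A (28 @ 241); take 36/37 of B → 186.81. Capacity used 108/108.
3 item(s) taken whole; one partial (take 36/37 of B).

3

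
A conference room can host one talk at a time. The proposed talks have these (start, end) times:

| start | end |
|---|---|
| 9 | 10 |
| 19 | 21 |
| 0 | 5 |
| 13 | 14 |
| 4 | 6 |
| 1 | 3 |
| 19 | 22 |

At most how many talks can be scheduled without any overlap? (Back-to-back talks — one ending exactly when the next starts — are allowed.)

5

Sort by end time and greedily take each interval whose start is ≥ the last chosen end.
Sorted by end: (1,3)  (0,5)  (4,6)  (9,10)  (13,14)  (19,21)  (19,22)
take (1,3); skip (0,5); take (4,6); take (9,10); take (13,14); take (19,21).
Selected 5 talks.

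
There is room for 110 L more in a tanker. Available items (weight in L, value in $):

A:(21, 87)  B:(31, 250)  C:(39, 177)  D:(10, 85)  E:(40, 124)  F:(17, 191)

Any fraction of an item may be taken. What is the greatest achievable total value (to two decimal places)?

Sort by value per unit weight and fill in that order.
Ratios (sorted): F 11.24, D 8.50, B 8.06, C 4.54, A 4.14, E 3.10
take F (17 @ 191); take D (10 @ 85); take B (31 @ 250); take C (39 @ 177); take 13/21 of A → 53.86. Capacity used 110/110.
Total value = 756.86

756.86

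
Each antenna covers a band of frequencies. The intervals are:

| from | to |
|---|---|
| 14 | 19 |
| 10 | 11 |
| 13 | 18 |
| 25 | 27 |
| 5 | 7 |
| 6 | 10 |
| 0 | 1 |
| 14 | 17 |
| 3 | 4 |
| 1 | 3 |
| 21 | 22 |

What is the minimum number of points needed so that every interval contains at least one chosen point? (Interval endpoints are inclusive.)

7

Sort by right endpoint; whenever an interval is uncovered, place a point at its right end.
Sorted: [0,1] [1,3] [3,4] [5,7] [6,10] [10,11] [14,17] [13,18] [14,19] [21,22] [25,27]
{[0,1],[1,3]} hit by 1; {[3,4]} hit by 4; {[5,7],[6,10]} hit by 7; {[10,11]} hit by 11; {[14,17],[13,18],[14,19]} hit by 17; {[21,22]} hit by 22; {[25,27]} hit by 27.
Points: 1, 4, 7, 11, 17, 22, 27 (7 total).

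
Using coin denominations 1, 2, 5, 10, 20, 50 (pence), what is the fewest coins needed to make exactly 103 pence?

4

Use the largest denomination that fits, subtract, and repeat.
103 − 2×50→3 − 1×2→1 − 1×1→0
Total coins = 2 + 1 + 1 = 4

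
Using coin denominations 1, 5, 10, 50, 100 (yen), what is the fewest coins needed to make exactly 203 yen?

5

Greedy: take as many of the largest coin as possible, then repeat with the remainder.
203 = 2×100 + 3×1
Total coins = 2 + 3 = 5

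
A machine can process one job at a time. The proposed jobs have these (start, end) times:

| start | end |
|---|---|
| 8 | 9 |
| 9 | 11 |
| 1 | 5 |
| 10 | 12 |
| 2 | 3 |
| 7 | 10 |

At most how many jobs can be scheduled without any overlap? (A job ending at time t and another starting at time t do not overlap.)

By end time: (2,3), (1,5), (8,9), (7,10), (9,11), (10,12).
Pick (2,3); next start ≥ 3 → (8,9); next start ≥ 9 → (9,11).
Selected 3 jobs.

3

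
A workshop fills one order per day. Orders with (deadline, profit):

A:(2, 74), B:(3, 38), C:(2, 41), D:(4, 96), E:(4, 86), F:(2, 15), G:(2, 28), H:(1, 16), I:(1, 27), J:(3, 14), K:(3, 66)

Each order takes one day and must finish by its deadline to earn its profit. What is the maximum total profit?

Take jobs in profit order; each goes to the latest open slot no later than its deadline.
Profit order: D=96 E=86 A=74 K=66 C=41 B=38 G=28 I=27 H=16 F=15 J=14
Assign: D→slot 4, E→slot 3, A→slot 2, K→slot 1, C skipped, B skipped, G skipped, I skipped, H skipped, F skipped, J skipped.
Slots: [1:K] [2:A] [3:E] [4:D]
Profit = 66 + 74 + 86 + 96 = 322

322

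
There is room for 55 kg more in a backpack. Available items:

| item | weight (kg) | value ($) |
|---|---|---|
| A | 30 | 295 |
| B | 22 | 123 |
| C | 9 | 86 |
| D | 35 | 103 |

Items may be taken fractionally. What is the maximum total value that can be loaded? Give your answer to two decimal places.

Greedy by value/weight ratio, highest first.
Ratios (sorted): A 9.83, C 9.56, B 5.59, D 2.94
take A (30 @ 295); take C (9 @ 86); take 16/22 of B → 89.45. Capacity used 55/55.
Total value = 470.45

470.45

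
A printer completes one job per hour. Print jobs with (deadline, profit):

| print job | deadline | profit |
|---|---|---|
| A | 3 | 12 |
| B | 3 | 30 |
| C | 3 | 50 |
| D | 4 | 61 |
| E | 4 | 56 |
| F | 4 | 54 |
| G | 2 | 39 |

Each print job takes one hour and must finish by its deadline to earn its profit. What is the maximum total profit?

Profit order: D=61 E=56 F=54 C=50 G=39 B=30 A=12
Assign: D→slot 4, E→slot 3, F→slot 2, C→slot 1, G skipped, B skipped, A skipped.
Slots: [1:C] [2:F] [3:E] [4:D]
Profit = 50 + 54 + 56 + 61 = 221

221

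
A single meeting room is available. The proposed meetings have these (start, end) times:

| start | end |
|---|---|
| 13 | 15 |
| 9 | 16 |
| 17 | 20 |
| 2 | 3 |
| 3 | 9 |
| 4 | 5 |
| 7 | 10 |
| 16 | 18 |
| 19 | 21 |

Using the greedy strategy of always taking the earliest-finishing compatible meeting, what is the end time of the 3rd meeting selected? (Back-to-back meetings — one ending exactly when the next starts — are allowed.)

By end time: (2,3), (4,5), (3,9), (7,10), (13,15), (9,16), (16,18), (17,20), (19,21).
Pick (2,3); next start ≥ 3 → (4,5); next start ≥ 5 → (7,10); next start ≥ 10 → (13,15); next start ≥ 15 → (16,18); next start ≥ 18 → (19,21).
Selected: (2,3) (4,5) (7,10) (13,15) (16,18) (19,21)

10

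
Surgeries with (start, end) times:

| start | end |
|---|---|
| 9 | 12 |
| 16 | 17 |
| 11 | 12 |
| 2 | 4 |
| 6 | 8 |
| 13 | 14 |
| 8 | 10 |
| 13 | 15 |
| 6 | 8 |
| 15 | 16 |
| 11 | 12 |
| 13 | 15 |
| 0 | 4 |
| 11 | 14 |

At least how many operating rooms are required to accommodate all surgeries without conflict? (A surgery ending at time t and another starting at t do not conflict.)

4

Count concurrent intervals with a sweep; the peak is the room count.
starts: [0, 2, 6, 6, 8, 9, 11, 11, 11, 13, 13, 13, 15, 16]
ends:   [4, 4, 8, 8, 10, 12, 12, 12, 14, 14, 15, 15, 16, 17]
s0→1 s2→2 e4→1 e4→0 s6→1 s6→2 e8→1 e8→0 s8→1 s9→2 e10→1 s11→2 s11→3 s11→4  — peak 4.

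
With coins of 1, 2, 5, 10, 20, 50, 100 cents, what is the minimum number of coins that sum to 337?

Greedy: take as many of the largest coin as possible, then repeat with the remainder.
337 = 3×100 + 1×20 + 1×10 + 1×5 + 1×2
Total coins = 3 + 1 + 1 + 1 + 1 = 7

7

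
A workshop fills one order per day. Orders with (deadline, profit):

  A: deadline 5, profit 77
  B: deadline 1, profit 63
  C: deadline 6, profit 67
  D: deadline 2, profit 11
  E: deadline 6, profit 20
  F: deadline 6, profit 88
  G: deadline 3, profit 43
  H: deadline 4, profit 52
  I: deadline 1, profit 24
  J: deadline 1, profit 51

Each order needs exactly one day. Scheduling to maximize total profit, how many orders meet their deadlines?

Take jobs in profit order; each goes to the latest open slot no later than its deadline.
Profit order: F=88 A=77 C=67 B=63 H=52 J=51 G=43 I=24 E=20 D=11
Assign: F→slot 6, A→slot 5, C→slot 4, B→slot 1, H→slot 3, J skipped, G→slot 2, I skipped, E skipped, D skipped.
Slots: [1:B] [2:G] [3:H] [4:C] [5:A] [6:F]
6 of 10 scheduled.

6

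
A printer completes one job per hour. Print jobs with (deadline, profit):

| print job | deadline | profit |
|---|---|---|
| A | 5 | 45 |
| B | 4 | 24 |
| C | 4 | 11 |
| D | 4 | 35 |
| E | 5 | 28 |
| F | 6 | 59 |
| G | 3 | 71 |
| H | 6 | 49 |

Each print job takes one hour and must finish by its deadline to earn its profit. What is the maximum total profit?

287

By profit: G(d3,71), F(d6,59), H(d6,49), A(d5,45), D(d4,35), E(d5,28), B(d4,24), C(d4,11)
G→slot 3; F→slot 6; H→slot 5; A→slot 4; D→slot 2; E→slot 1; B skipped; C skipped.
Profit = 28 + 35 + 71 + 45 + 49 + 59 = 287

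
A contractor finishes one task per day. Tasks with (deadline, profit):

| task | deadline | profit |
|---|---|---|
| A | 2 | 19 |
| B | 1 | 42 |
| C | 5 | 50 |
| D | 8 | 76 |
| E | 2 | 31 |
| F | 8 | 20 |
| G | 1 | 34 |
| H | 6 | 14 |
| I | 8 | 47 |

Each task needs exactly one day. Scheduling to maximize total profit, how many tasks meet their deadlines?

Sort by profit descending; place each in the latest free slot ≤ its deadline.
Profit order: D=76 C=50 I=47 B=42 G=34 E=31 F=20 A=19 H=14
Assign: D→slot 8, C→slot 5, I→slot 7, B→slot 1, G skipped, E→slot 2, F→slot 6, A skipped, H→slot 4.
Slots: [1:B] [2:E] [4:H] [5:C] [6:F] [7:I] [8:D]
7 of 9 scheduled.

7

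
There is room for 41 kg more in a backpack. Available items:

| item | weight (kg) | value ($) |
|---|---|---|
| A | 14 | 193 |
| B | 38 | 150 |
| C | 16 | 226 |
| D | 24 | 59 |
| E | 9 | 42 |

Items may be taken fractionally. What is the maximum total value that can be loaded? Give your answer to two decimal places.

Greedy by value/weight ratio, highest first.
Ratios (sorted): C 14.12, A 13.79, E 4.67, B 3.95, D 2.46
take C (16 @ 226); take A (14 @ 193); take E (9 @ 42); take 2/38 of B → 7.89. Capacity used 41/41.
Total value = 468.89

468.89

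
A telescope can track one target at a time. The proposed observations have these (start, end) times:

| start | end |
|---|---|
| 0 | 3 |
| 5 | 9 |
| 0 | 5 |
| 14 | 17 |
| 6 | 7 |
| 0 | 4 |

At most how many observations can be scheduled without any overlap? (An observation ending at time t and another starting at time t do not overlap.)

3

Sorted by end: (0,3)  (0,4)  (0,5)  (6,7)  (5,9)  (14,17)
take (0,3); skip (0,5); take (6,7); take (14,17).
Selected 3 observations.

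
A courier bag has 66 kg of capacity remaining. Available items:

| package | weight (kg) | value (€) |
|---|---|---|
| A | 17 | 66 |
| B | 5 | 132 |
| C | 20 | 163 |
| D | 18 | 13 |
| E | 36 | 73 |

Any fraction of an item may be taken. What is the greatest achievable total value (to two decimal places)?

Ratios (sorted): B 26.40, C 8.15, A 3.88, E 2.03, D 0.72
take B (5 @ 132); take C (20 @ 163); take A (17 @ 66); take 24/36 of E → 48.67. Capacity used 66/66.
Total value = 409.67

409.67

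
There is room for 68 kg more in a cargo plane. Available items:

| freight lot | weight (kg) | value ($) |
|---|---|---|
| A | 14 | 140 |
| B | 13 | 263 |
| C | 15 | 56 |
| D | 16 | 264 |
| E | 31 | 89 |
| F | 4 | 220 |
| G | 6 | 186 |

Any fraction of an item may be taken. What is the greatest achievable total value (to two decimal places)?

Sort by value per unit weight and fill in that order.
Order: F (220/4=55.00) > G (186/6=31.00) > B (263/13=20.23) > D (264/16=16.50) > A (140/14=10.00) > C (56/15=3.73) > E (89/31=2.87)
Fill: take F (4 @ 220) → take G (6 @ 186) → take B (13 @ 263) → take D (16 @ 264) → take A (14 @ 140) → take C (15 @ 56); 68/68 used.
Total value = 1129.00

1129.00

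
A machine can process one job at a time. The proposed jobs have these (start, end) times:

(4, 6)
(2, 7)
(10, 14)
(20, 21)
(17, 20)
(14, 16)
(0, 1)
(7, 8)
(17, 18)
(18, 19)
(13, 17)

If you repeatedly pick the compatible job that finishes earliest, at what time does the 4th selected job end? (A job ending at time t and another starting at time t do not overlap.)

14

Order by finish time; keep every interval that doesn't clash with the previous kept one.
Sorted by end: (0,1)  (4,6)  (2,7)  (7,8)  (10,14)  (14,16)  (13,17)  (17,18)  (18,19)  (17,20)  (20,21)
take (0,1); take (4,6); skip (2,7); take (7,8); take (10,14); take (14,16); skip (13,17); take (17,18); take (18,19); skip (17,20); take (20,21).
Selected: (0,1) (4,6) (7,8) (10,14) (14,16) (17,18) (18,19) (20,21)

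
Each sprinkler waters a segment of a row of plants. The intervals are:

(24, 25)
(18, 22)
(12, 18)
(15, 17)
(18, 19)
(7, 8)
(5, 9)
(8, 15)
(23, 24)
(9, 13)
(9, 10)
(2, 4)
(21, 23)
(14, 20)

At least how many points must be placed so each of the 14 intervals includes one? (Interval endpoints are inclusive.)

7

Sort by right endpoint; whenever an interval is uncovered, place a point at its right end.
Sorted: [2,4] [7,8] [5,9] [9,10] [9,13] [8,15] [15,17] [12,18] [18,19] [14,20] [18,22] [21,23] [23,24] [24,25]
{[2,4]} hit by 4; {[7,8],[5,9]} hit by 8; {[9,10],[9,13],[8,15]} hit by 10; {[15,17],[12,18]} hit by 17; {[18,19],[14,20],[18,22]} hit by 19; {[21,23],[23,24]} hit by 23; {[24,25]} hit by 25.
Points: 4, 8, 10, 17, 19, 23, 25 (7 total).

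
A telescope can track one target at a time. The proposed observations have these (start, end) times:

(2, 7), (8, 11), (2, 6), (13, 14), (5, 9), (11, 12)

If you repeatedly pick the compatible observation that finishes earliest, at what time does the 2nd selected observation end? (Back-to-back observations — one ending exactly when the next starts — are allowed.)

11

By end time: (2,6), (2,7), (5,9), (8,11), (11,12), (13,14).
Pick (2,6); next start ≥ 6 → (8,11); next start ≥ 11 → (11,12); next start ≥ 12 → (13,14).
Selected: (2,6) (8,11) (11,12) (13,14)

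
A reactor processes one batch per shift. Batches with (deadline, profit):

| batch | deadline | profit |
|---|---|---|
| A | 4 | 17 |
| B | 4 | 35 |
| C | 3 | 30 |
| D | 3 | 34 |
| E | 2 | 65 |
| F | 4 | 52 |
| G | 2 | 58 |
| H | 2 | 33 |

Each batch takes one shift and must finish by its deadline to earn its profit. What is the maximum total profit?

210

Sort by profit descending; place each in the latest free slot ≤ its deadline.
Profit order: E=65 G=58 F=52 B=35 D=34 H=33 C=30 A=17
Assign: E→slot 2, G→slot 1, F→slot 4, B→slot 3, D skipped, H skipped, C skipped, A skipped.
Slots: [1:G] [2:E] [3:B] [4:F]
Profit = 58 + 65 + 35 + 52 = 210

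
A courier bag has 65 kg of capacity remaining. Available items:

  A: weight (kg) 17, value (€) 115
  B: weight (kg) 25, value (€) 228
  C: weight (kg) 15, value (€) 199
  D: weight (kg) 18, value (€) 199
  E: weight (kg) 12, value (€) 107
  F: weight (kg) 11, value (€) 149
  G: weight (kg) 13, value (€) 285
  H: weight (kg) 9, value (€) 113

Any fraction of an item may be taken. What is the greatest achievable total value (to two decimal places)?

933.94

Greedy by value/weight ratio, highest first.
Order: G (285/13=21.92) > F (149/11=13.55) > C (199/15=13.27) > H (113/9=12.56) > D (199/18=11.06) > B (228/25=9.12) > E (107/12=8.92) > A (115/17=6.76)
Fill: take G (13 @ 285) → take F (11 @ 149) → take C (15 @ 199) → take H (9 @ 113) → take 17/18 of D → 187.94; 65/65 used.
Total value = 933.94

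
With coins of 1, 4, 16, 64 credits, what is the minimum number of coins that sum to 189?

9

189 − 2×64→61 − 3×16→13 − 3×4→1 − 1×1→0
Total coins = 2 + 3 + 3 + 1 = 9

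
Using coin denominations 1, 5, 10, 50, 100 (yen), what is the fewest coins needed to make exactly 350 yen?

Greedy: take as many of the largest coin as possible, then repeat with the remainder.
350 − 3×100→50 − 1×50→0
Total coins = 3 + 1 = 4

4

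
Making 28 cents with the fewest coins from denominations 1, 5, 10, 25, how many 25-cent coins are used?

1

Greedy: take as many of the largest coin as possible, then repeat with the remainder.
28 = 1×25 + 3×1
Count of 25: 1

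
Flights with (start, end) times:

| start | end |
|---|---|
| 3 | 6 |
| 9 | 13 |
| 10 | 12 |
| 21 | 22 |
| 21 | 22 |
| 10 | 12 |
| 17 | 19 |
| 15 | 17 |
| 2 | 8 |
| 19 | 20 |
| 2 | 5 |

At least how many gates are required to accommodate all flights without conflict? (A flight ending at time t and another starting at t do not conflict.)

3

The answer is the maximum number of intervals overlapping at any instant.
Events (time:±→running): 2:+→1 2:+→2 3:+→3 … peak 3.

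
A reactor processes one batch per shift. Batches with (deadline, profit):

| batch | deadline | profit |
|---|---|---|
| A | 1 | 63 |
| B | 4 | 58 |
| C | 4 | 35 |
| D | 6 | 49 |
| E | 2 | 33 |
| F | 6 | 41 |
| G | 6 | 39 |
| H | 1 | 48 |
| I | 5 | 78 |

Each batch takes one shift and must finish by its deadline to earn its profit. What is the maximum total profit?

Take jobs in profit order; each goes to the latest open slot no later than its deadline.
Profit order: I=78 A=63 B=58 D=49 H=48 F=41 G=39 C=35 E=33
Assign: I→slot 5, A→slot 1, B→slot 4, D→slot 6, H skipped, F→slot 3, G→slot 2, C skipped, E skipped.
Slots: [1:A] [2:G] [3:F] [4:B] [5:I] [6:D]
Profit = 63 + 39 + 41 + 58 + 78 + 49 = 328

328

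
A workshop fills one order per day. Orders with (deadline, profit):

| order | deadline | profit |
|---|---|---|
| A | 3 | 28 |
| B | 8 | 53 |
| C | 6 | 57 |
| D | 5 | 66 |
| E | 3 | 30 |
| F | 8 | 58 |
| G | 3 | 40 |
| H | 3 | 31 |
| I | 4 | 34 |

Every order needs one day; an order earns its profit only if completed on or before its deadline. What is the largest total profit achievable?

369

By profit: D(d5,66), F(d8,58), C(d6,57), B(d8,53), G(d3,40), I(d4,34), H(d3,31), E(d3,30), A(d3,28)
D→slot 5; F→slot 8; C→slot 6; B→slot 7; G→slot 3; I→slot 4; H→slot 2; E→slot 1; A skipped.
Profit = 30 + 31 + 40 + 34 + 66 + 57 + 53 + 58 = 369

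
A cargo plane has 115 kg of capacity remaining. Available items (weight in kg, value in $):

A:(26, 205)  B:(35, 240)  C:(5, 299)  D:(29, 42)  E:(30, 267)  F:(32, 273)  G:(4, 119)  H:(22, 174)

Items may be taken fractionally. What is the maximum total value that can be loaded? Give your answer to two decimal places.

Ratios (sorted): C 59.80, G 29.75, E 8.90, F 8.53, H 7.91, A 7.88, B 6.86, D 1.45
take C (5 @ 299); take G (4 @ 119); take E (30 @ 267); take F (32 @ 273); take H (22 @ 174); take 22/26 of A → 173.46. Capacity used 115/115.
Total value = 1305.46

1305.46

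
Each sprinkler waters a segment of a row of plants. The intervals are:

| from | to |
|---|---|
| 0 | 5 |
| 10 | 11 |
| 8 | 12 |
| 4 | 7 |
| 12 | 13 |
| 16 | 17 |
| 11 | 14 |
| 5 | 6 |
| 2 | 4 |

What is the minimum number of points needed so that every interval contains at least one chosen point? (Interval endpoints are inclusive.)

Process intervals by earliest right end; each time one isn't hit yet, stab at its right endpoint.
Sorted: [2,4] [0,5] [5,6] [4,7] [10,11] [8,12] [12,13] [11,14] [16,17]
{[2,4],[0,5]} hit by 4; {[5,6],[4,7]} hit by 6; {[10,11],[8,12]} hit by 11; {[12,13],[11,14]} hit by 13; {[16,17]} hit by 17.
Points: 4, 6, 11, 13, 17 (5 total).

5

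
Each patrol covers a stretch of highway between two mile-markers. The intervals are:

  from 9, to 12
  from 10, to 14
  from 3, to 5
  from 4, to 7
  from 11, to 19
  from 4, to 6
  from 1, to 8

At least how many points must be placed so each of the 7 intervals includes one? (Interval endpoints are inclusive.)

Process intervals by earliest right end; each time one isn't hit yet, stab at its right endpoint.
By right end: [3,5]  [4,6]  [4,7]  [1,8]  [9,12]  [10,14]  [11,19]
[3,5] uncovered → point at 5; [9,12] uncovered → point at 12.
Points: 5, 12 (2 total).

2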